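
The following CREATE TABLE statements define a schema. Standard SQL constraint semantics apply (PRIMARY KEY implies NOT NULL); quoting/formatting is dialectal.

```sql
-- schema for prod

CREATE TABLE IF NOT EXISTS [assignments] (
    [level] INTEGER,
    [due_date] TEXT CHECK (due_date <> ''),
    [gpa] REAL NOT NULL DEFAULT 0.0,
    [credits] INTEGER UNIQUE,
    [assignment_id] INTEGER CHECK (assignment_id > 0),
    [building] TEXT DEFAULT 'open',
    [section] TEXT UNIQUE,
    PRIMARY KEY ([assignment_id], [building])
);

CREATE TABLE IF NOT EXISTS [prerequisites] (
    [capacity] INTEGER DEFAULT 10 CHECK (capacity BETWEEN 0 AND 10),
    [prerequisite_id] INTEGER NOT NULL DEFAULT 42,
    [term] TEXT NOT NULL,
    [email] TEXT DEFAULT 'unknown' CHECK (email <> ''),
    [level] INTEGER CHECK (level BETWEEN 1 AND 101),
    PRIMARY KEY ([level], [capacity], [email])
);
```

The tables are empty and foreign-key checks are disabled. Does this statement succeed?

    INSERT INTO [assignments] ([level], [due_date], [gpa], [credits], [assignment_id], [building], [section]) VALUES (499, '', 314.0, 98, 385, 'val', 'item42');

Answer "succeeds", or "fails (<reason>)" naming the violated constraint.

The value '' for due_date violates CHECK (due_date <> '').

fails (CHECK on due_date)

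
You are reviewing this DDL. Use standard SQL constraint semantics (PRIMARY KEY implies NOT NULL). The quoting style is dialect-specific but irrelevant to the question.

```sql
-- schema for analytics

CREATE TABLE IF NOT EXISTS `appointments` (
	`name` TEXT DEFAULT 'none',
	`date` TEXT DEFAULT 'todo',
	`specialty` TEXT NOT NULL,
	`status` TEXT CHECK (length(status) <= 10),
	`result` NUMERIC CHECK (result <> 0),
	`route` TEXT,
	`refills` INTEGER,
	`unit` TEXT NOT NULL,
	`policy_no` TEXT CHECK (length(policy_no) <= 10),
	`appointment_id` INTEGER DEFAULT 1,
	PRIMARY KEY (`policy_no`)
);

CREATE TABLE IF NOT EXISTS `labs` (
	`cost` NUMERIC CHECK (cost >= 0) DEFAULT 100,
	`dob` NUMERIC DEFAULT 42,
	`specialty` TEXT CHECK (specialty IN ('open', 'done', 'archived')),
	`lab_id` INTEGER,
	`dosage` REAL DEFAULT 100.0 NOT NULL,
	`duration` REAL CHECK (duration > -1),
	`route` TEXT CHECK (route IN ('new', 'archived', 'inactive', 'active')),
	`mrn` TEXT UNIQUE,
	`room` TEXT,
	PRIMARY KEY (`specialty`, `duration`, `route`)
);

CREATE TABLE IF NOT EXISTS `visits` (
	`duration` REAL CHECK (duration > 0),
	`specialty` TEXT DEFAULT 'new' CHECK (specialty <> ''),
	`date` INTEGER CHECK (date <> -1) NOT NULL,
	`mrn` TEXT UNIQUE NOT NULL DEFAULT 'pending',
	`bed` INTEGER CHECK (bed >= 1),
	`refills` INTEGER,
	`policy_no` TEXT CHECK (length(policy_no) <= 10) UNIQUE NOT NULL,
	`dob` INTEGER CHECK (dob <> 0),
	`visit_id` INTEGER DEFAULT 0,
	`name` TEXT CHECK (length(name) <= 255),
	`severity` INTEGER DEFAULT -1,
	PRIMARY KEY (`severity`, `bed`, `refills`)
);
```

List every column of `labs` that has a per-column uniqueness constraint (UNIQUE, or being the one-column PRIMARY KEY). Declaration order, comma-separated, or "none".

- cost: no UNIQUE or single-column PK constraint.
- dob: no UNIQUE or single-column PK constraint.
- specialty: part of a composite PRIMARY KEY — only the tuple is unique, not this column on its own.
- lab_id: no UNIQUE or single-column PK constraint.
- dosage: no UNIQUE or single-column PK constraint.
- duration: part of a composite PRIMARY KEY — only the tuple is unique, not this column on its own.
- route: part of a composite PRIMARY KEY — only the tuple is unique, not this column on its own.
- mrn: declared UNIQUE → unique.
- room: no UNIQUE or single-column PK constraint.

mrn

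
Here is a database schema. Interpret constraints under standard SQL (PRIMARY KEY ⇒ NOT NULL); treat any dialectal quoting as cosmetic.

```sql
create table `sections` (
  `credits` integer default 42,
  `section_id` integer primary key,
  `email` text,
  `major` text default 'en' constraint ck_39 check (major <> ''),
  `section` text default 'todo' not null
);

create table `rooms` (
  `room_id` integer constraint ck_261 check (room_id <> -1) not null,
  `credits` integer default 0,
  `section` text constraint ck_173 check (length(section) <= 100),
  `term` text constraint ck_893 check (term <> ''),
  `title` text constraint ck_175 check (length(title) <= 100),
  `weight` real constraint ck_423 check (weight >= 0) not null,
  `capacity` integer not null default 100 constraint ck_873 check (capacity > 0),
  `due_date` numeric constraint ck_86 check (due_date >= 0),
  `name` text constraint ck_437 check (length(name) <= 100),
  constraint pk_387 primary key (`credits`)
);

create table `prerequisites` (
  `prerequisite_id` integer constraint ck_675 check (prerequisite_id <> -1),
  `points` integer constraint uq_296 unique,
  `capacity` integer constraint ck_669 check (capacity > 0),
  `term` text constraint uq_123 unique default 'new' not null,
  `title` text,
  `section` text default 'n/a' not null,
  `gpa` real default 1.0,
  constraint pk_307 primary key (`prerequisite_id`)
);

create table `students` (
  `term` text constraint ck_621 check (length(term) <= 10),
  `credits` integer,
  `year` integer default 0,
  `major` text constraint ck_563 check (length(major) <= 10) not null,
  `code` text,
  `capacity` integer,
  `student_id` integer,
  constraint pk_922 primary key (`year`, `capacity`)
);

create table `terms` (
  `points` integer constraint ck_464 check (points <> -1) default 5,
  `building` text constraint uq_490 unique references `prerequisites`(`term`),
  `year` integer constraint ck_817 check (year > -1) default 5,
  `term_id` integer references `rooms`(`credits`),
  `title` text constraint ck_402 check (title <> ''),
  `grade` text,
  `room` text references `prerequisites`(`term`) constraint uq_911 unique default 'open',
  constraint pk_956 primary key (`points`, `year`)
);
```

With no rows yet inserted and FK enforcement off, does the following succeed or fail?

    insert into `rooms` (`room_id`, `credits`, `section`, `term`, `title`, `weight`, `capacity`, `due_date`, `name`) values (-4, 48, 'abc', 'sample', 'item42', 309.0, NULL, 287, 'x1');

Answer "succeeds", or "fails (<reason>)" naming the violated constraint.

fails (NOT NULL on capacity)

capacity is explicitly set to NULL, but capacity is declared NOT NULL.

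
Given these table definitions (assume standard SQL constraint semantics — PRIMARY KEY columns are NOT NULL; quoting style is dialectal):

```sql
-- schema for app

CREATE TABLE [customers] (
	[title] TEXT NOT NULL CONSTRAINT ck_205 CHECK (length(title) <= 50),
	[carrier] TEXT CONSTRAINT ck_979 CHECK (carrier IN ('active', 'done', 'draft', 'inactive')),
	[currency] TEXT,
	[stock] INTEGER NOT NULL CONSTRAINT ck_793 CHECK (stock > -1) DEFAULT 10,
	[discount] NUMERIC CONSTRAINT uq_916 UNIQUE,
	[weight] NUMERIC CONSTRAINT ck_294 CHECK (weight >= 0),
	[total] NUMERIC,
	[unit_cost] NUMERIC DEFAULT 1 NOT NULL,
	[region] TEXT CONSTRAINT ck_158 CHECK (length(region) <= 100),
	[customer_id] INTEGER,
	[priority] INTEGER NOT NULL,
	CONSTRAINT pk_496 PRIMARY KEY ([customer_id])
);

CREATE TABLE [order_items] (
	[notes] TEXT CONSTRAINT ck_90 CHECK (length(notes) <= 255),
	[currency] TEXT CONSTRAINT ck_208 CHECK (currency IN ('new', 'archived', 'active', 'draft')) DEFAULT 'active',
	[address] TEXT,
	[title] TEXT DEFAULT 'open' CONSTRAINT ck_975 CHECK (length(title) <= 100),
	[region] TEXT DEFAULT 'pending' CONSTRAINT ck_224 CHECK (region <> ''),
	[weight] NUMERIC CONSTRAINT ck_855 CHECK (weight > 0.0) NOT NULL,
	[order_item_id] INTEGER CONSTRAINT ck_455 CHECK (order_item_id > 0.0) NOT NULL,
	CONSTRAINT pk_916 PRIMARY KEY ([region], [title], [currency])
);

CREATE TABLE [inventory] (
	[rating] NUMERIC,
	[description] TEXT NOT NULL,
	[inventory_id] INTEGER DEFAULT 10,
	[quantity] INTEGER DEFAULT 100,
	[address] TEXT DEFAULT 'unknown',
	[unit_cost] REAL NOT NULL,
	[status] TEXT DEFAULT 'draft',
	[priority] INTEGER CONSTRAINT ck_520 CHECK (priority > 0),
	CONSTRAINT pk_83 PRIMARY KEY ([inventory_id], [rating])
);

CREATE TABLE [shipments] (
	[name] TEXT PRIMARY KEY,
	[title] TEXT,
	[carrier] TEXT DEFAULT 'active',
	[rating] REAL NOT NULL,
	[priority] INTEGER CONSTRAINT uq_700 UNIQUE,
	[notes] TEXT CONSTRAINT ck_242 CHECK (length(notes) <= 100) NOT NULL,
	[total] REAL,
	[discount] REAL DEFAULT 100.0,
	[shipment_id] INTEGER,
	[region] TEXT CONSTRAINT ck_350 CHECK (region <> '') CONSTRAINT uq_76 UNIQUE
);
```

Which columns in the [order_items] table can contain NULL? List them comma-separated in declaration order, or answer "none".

notes, address

- notes: CHECK does not forbid NULL (a CHECK constraint passes when its expression is NULL) → nullable.
- currency: part of the PRIMARY KEY, which implies NOT NULL → not nullable.
- address: no NOT NULL constraint applies → nullable.
- title: part of the PRIMARY KEY, which implies NOT NULL → not nullable.
- region: part of the PRIMARY KEY, which implies NOT NULL → not nullable.
- weight: declared NOT NULL → not nullable.
- order_item_id: declared NOT NULL → not nullable.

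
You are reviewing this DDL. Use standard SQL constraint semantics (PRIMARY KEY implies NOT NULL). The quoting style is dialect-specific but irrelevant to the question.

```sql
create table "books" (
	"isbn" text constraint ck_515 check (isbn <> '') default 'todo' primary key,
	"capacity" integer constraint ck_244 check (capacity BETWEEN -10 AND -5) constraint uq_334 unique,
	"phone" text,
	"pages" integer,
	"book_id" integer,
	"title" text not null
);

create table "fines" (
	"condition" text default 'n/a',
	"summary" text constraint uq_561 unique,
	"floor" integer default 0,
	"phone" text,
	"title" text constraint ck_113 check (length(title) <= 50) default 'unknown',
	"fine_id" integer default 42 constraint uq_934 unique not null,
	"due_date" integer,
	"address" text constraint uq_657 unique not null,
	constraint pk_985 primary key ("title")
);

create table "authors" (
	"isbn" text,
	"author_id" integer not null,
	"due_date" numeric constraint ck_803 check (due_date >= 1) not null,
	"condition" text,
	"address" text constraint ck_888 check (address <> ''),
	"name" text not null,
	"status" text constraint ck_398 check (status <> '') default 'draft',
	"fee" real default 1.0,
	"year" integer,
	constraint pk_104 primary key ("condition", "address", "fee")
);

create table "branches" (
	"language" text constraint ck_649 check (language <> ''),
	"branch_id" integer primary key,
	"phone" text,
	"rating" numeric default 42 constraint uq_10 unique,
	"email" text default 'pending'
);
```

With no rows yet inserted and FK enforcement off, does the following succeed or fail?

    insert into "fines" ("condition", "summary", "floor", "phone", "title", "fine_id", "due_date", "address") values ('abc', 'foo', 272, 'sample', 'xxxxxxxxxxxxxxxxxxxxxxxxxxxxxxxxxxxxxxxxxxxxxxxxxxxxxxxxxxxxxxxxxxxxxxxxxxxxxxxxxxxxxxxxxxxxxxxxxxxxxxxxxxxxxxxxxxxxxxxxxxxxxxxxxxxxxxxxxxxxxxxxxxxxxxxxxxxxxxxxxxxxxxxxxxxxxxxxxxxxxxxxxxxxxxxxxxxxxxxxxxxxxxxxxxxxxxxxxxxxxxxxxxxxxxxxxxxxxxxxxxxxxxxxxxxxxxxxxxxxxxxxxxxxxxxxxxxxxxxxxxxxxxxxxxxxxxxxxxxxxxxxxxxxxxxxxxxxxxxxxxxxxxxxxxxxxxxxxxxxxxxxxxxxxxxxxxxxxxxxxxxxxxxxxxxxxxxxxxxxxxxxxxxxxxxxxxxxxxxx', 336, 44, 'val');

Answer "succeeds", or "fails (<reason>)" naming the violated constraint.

The value 'xxxxxxxxxxxxxxxxxxxxxxxxxxxxxxxxxxxxxxxxxxxxxxxxxxxxxxxxxxxxxxxxxxxxxxxxxxxxxxxxxxxxxxxxxxxxxxxxxxxxxxxxxxxxxxxxxxxxxxxxxxxxxxxxxxxxxxxxxxxxxxxxxxxxxxxxxxxxxxxxxxxxxxxxxxxxxxxxxxxxxxxxxxxxxxxxxxxxxxxxxxxxxxxxxxxxxxxxxxxxxxxxxxxxxxxxxxxxxxxxxxxxxxxxxxxxxxxxxxxxxxxxxxxxxxxxxxxxxxxxxxxxxxxxxxxxxxxxxxxxxxxxxxxxxxxxxxxxxxxxxxxxxxxxxxxxxxxxxxxxxxxxxxxxxxxxxxxxxxxxxxxxxxxxxxxxxxxxxxxxxxxxxxxxxxxxxxxxxxxx' for title violates CHECK (length(title) <= 50).

fails (CHECK on title)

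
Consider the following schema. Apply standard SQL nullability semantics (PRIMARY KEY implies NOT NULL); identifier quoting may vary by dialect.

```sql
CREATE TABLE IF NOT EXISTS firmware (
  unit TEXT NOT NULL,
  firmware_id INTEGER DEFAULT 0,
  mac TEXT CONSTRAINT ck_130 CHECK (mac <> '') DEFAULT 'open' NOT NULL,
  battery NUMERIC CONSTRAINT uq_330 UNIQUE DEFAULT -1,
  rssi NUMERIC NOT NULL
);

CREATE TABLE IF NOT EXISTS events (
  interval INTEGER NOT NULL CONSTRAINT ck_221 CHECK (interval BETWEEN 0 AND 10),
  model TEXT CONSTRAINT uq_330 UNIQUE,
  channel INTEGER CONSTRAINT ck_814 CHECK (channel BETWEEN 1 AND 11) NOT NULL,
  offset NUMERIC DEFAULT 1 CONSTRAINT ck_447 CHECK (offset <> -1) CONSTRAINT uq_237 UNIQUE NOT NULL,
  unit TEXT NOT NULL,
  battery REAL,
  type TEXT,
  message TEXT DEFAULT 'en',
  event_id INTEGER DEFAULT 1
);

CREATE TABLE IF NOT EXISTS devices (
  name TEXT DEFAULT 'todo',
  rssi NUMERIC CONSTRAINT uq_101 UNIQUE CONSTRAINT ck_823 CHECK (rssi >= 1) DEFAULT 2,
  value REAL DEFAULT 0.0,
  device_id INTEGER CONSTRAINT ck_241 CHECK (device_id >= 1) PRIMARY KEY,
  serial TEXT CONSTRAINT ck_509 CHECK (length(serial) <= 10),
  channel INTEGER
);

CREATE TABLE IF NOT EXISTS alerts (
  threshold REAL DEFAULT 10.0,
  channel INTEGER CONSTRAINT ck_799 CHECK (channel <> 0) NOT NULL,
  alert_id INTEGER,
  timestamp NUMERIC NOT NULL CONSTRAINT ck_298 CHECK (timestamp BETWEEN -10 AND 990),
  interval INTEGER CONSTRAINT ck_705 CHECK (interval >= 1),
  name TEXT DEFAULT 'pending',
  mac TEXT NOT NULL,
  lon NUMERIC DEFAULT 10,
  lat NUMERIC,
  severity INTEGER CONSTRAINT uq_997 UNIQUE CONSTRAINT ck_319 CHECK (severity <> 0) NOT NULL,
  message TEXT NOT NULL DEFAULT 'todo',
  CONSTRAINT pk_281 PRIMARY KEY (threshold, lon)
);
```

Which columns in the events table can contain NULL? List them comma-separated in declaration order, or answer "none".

model, battery, type, message, event_id

- interval: declared NOT NULL → not nullable.
- model: UNIQUE does not imply NOT NULL → nullable.
- channel: declared NOT NULL → not nullable.
- offset: declared NOT NULL → not nullable.
- unit: declared NOT NULL → not nullable.
- battery: no NOT NULL constraint applies → nullable.
- type: no NOT NULL constraint applies → nullable.
- message: DEFAULT only fills an omitted column; an explicit NULL is still allowed → nullable.
- event_id: DEFAULT only fills an omitted column; an explicit NULL is still allowed → nullable.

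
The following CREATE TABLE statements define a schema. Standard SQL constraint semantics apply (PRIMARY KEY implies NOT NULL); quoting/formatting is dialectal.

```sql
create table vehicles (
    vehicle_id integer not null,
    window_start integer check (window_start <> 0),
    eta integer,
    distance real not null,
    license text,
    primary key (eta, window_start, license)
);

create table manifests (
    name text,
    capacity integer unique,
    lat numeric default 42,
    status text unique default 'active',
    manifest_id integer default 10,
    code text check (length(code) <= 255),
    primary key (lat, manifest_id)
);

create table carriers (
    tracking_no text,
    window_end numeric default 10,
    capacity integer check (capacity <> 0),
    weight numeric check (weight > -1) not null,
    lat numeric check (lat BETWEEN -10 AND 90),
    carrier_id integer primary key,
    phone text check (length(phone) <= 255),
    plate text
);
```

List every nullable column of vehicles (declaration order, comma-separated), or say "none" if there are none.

- vehicle_id: declared NOT NULL → not nullable.
- window_start: part of the PRIMARY KEY, which implies NOT NULL → not nullable.
- eta: part of the PRIMARY KEY, which implies NOT NULL → not nullable.
- distance: declared NOT NULL → not nullable.
- license: part of the PRIMARY KEY, which implies NOT NULL → not nullable.

none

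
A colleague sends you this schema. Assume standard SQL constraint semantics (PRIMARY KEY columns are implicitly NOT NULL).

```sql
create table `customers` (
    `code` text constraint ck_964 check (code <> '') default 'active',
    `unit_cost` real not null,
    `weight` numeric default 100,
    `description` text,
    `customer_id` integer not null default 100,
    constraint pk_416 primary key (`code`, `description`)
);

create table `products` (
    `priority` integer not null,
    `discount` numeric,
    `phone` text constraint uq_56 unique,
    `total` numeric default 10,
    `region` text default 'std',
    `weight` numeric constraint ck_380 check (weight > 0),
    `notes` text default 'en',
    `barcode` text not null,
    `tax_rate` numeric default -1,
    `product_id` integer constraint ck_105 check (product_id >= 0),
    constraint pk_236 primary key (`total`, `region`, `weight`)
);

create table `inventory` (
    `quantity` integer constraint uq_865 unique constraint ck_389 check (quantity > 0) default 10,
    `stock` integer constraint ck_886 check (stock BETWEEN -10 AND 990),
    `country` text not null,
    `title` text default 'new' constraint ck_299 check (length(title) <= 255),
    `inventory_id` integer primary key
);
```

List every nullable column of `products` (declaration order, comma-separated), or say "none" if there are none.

discount, phone, notes, tax_rate, product_id

- priority: declared NOT NULL → not nullable.
- discount: no NOT NULL constraint applies → nullable.
- phone: UNIQUE does not imply NOT NULL → nullable.
- total: part of the PRIMARY KEY, which implies NOT NULL → not nullable.
- region: part of the PRIMARY KEY, which implies NOT NULL → not nullable.
- weight: part of the PRIMARY KEY, which implies NOT NULL → not nullable.
- notes: DEFAULT only fills an omitted column; an explicit NULL is still allowed → nullable.
- barcode: declared NOT NULL → not nullable.
- tax_rate: DEFAULT only fills an omitted column; an explicit NULL is still allowed → nullable.
- product_id: CHECK does not forbid NULL (a CHECK constraint passes when its expression is NULL) → nullable.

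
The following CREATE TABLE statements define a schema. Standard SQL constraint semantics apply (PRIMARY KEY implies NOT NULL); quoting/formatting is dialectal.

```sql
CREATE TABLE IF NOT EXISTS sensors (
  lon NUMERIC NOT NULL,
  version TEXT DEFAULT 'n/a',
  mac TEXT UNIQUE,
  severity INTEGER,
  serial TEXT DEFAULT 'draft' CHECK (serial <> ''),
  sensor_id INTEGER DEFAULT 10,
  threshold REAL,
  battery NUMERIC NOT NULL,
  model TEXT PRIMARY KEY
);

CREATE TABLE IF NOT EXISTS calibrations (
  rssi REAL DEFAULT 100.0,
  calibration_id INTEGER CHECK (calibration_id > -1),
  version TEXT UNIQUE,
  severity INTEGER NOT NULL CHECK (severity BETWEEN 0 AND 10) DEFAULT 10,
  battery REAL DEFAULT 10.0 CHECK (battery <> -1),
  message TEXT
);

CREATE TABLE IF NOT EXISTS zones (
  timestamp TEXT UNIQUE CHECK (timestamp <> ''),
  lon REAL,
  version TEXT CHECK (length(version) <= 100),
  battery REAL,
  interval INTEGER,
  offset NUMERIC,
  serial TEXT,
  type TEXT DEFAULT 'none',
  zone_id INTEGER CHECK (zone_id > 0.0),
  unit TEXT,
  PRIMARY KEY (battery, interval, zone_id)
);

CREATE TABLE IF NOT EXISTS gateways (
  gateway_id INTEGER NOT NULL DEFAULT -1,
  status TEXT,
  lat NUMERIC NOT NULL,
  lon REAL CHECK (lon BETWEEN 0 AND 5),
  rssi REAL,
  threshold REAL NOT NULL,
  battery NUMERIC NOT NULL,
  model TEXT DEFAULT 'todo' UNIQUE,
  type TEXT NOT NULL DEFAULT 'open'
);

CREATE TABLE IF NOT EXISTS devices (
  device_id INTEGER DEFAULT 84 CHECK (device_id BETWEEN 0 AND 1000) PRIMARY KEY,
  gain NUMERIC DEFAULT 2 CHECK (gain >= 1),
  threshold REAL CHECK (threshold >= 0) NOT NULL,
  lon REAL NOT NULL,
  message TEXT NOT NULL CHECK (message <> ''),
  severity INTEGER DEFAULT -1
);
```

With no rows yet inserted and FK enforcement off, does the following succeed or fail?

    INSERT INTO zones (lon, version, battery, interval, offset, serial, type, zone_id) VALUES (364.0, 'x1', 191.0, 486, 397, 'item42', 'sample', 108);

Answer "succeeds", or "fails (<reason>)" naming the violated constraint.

NOT NULL columns: battery is supplied; interval is supplied; zone_id is supplied.
CHECK constraints: 'x1' satisfies (length(version) <= 100); 108 satisfies (zone_id > 0.0).
No constraint is violated.

succeeds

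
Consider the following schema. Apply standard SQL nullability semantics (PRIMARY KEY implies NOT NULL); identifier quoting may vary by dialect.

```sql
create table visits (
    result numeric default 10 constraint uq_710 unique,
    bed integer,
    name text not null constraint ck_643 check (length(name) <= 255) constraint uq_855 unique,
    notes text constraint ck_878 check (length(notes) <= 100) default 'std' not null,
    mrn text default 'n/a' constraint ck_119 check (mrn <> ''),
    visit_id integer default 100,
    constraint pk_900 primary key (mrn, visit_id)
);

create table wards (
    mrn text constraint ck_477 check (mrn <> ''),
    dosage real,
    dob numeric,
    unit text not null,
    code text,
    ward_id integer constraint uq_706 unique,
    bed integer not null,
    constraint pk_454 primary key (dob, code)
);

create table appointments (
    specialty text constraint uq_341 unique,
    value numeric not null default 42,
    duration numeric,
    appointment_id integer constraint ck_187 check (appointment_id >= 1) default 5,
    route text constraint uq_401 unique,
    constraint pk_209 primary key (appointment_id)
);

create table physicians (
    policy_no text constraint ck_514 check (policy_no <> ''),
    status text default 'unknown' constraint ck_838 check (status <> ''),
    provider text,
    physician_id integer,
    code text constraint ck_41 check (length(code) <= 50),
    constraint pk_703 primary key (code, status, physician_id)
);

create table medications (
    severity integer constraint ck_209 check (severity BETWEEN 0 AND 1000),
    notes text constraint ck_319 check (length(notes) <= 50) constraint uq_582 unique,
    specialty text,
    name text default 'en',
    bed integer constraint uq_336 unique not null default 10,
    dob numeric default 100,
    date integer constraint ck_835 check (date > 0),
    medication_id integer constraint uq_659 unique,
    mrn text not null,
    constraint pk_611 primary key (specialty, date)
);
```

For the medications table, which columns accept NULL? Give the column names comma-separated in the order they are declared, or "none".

- severity: CHECK does not forbid NULL (a CHECK constraint passes when its expression is NULL) → nullable.
- notes: CHECK does not forbid NULL (a CHECK constraint passes when its expression is NULL) → nullable.
- specialty: part of the PRIMARY KEY, which implies NOT NULL → not nullable.
- name: DEFAULT only fills an omitted column; an explicit NULL is still allowed → nullable.
- bed: declared NOT NULL → not nullable.
- dob: DEFAULT only fills an omitted column; an explicit NULL is still allowed → nullable.
- date: part of the PRIMARY KEY, which implies NOT NULL → not nullable.
- medication_id: UNIQUE does not imply NOT NULL → nullable.
- mrn: declared NOT NULL → not nullable.

severity, notes, name, dob, medication_id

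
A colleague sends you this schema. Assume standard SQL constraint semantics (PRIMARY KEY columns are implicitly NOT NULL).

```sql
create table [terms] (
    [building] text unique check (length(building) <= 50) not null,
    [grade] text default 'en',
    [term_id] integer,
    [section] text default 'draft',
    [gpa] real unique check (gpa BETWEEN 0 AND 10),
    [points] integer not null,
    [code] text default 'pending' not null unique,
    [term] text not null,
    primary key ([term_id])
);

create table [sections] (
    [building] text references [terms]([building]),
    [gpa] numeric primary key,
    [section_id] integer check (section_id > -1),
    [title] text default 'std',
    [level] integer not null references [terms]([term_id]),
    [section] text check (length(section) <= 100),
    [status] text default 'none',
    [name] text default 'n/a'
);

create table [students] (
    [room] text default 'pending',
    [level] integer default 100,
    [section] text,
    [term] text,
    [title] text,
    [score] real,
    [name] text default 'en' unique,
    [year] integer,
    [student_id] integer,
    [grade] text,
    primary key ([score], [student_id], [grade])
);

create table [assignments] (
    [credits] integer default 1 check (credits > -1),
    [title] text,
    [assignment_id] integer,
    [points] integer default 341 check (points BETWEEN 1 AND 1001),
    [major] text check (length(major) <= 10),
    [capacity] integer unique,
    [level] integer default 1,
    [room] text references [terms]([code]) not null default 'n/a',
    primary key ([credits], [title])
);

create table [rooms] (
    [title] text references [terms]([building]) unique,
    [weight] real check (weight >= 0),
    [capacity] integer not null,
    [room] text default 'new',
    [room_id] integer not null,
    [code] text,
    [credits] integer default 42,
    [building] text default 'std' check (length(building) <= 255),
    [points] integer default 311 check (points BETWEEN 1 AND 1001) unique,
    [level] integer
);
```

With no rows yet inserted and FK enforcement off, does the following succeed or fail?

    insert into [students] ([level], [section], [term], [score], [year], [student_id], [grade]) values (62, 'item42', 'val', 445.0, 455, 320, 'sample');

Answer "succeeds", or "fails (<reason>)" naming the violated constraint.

succeeds

NOT NULL columns: grade is supplied; score is supplied; student_id is supplied.
No constraint is violated.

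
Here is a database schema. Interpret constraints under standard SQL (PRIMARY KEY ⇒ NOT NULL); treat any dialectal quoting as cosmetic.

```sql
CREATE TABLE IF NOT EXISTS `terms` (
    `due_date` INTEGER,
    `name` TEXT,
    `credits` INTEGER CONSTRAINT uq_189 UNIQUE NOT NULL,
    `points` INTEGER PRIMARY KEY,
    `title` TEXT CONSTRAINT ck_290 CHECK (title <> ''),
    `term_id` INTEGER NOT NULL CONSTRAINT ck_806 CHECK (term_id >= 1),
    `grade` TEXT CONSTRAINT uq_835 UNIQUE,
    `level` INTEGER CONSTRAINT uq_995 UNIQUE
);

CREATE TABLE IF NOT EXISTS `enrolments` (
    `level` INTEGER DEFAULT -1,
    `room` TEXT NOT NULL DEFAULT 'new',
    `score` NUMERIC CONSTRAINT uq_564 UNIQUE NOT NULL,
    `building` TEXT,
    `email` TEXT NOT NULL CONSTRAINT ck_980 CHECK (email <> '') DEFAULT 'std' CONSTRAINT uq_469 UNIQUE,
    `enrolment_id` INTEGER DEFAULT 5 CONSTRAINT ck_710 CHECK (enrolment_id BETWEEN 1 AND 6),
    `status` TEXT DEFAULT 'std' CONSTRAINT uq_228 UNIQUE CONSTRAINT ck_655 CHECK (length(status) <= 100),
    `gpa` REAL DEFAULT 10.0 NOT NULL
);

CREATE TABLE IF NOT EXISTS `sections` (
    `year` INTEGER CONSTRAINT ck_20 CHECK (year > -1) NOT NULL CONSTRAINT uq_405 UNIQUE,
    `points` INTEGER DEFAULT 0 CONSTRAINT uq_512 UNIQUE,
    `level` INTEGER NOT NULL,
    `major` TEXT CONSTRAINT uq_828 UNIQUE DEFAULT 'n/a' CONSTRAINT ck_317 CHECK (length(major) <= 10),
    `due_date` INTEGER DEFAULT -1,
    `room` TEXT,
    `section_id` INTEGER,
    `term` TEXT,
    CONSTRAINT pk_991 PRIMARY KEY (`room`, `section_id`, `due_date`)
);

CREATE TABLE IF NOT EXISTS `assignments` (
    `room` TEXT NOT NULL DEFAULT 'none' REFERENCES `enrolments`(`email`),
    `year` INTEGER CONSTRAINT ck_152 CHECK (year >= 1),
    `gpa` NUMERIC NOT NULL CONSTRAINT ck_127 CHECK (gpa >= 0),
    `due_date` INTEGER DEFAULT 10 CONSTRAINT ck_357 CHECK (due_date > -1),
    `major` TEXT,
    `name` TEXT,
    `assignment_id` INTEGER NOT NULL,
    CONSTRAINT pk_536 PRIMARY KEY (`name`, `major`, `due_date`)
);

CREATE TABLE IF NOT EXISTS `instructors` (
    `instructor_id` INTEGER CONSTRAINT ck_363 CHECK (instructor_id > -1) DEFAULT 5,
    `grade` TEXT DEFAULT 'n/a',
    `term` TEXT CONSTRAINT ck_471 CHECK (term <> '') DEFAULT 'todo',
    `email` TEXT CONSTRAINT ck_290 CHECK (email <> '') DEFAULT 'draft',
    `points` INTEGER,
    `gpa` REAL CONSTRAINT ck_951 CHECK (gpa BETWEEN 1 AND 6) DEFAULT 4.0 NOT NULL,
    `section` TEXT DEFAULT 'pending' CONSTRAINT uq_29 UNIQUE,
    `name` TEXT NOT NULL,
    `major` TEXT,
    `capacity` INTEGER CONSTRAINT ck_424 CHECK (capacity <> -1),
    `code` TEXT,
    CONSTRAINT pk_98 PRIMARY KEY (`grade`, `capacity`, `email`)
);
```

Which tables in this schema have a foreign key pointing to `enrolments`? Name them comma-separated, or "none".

assignments

- assignments.room references enrolments(email).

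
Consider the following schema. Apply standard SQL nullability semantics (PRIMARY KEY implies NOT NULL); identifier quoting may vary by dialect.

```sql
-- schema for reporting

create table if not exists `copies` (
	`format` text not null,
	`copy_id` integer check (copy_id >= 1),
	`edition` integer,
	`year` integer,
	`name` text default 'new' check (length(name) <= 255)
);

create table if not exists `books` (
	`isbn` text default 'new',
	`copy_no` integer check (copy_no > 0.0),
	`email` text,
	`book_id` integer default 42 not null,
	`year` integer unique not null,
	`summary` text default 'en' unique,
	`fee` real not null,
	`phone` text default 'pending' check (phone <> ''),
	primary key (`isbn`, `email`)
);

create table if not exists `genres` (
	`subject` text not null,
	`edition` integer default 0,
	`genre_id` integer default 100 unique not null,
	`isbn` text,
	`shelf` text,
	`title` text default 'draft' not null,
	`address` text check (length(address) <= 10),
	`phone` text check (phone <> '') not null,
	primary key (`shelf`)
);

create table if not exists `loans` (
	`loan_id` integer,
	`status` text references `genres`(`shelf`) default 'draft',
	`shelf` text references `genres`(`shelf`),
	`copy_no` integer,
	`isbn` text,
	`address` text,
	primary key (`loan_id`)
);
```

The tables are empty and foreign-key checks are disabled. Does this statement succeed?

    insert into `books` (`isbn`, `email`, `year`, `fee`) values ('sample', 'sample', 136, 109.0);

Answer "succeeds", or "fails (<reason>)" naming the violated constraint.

succeeds

NOT NULL columns: book_id defaults to 42; email is supplied; fee is supplied; isbn is supplied; year is supplied.
No constraint is violated.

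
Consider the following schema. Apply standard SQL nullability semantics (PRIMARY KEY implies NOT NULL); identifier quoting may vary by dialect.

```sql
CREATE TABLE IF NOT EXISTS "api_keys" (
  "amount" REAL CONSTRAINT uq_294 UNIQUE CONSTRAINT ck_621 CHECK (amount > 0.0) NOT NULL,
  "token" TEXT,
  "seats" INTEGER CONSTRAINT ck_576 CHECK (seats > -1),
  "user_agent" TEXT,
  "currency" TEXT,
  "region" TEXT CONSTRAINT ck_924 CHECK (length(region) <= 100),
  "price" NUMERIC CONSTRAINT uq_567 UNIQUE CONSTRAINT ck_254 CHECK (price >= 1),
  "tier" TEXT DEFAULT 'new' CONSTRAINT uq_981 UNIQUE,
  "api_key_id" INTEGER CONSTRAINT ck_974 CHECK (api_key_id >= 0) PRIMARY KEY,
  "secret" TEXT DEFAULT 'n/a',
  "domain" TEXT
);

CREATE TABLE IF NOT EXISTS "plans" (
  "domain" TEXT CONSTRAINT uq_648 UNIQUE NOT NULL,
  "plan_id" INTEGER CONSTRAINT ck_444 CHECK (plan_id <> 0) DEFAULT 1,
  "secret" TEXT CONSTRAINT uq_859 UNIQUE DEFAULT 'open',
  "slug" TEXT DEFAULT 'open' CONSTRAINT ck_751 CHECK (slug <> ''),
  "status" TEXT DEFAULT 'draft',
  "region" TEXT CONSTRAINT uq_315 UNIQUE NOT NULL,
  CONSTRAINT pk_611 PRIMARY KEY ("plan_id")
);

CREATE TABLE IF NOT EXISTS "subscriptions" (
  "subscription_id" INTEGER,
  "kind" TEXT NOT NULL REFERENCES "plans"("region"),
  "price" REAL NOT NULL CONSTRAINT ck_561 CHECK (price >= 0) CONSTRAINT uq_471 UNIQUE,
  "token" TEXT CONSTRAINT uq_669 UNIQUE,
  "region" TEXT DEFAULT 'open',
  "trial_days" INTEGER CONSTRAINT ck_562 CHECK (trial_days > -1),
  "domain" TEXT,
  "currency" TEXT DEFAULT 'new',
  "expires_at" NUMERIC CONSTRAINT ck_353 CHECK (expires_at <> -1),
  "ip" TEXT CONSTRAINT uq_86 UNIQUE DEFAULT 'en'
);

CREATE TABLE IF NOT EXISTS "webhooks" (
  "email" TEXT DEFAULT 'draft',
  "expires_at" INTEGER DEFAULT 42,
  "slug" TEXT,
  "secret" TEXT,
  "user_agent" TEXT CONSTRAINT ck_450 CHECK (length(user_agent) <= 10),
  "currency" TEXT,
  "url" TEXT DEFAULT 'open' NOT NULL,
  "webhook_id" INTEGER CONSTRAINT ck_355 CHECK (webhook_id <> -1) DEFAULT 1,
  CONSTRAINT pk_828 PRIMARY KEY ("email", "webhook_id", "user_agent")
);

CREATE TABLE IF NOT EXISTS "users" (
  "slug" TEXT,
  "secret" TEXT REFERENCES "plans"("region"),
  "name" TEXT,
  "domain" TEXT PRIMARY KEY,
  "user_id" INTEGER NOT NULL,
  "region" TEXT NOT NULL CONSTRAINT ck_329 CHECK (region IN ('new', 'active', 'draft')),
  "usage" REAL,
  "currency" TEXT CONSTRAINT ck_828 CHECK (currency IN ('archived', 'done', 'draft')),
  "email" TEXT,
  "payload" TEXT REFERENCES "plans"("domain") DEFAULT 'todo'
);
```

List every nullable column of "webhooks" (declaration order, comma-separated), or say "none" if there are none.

- email: part of the PRIMARY KEY, which implies NOT NULL → not nullable.
- expires_at: DEFAULT only fills an omitted column; an explicit NULL is still allowed → nullable.
- slug: no NOT NULL constraint applies → nullable.
- secret: no NOT NULL constraint applies → nullable.
- user_agent: part of the PRIMARY KEY, which implies NOT NULL → not nullable.
- currency: no NOT NULL constraint applies → nullable.
- url: declared NOT NULL → not nullable.
- webhook_id: part of the PRIMARY KEY, which implies NOT NULL → not nullable.

expires_at, slug, secret, currency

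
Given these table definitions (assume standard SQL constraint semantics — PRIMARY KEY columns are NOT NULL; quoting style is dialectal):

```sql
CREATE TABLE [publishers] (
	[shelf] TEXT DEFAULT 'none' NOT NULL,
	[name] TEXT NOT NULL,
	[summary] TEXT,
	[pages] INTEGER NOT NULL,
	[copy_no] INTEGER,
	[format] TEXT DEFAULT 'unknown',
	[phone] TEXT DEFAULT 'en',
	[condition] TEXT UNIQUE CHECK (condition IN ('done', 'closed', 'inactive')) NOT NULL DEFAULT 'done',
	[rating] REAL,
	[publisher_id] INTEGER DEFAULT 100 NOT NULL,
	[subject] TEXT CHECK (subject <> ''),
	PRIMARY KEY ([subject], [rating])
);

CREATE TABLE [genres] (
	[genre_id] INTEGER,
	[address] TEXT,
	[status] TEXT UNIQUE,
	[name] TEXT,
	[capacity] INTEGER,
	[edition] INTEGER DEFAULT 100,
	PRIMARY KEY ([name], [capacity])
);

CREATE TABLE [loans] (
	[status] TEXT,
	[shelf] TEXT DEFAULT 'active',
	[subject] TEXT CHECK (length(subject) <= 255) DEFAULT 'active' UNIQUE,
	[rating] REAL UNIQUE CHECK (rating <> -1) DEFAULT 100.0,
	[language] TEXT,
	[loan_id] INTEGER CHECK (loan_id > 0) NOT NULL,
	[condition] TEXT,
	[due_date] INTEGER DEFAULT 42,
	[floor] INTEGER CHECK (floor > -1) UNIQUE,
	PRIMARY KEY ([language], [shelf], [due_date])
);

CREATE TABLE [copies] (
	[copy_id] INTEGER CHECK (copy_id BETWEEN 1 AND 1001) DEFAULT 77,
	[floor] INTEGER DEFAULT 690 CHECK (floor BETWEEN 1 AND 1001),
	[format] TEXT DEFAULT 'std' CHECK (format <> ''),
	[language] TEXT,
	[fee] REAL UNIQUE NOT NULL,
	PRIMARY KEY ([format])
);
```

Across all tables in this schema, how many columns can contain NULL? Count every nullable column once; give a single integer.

publishers: 4 nullable (summary, copy_no, format, phone — PK (subject, rating) and explicit NOT NULL columns excluded).
genres: 4 nullable (genre_id, address, status, edition — PK (name, capacity) and explicit NOT NULL columns excluded).
loans: 5 nullable (status, subject, rating, condition, floor — PK (language, shelf, due_date) and explicit NOT NULL columns excluded).
copies: 3 nullable (copy_id, floor, language — PK (format) and explicit NOT NULL columns excluded).
Total: 4 + 4 + 5 + 3 = 16.

16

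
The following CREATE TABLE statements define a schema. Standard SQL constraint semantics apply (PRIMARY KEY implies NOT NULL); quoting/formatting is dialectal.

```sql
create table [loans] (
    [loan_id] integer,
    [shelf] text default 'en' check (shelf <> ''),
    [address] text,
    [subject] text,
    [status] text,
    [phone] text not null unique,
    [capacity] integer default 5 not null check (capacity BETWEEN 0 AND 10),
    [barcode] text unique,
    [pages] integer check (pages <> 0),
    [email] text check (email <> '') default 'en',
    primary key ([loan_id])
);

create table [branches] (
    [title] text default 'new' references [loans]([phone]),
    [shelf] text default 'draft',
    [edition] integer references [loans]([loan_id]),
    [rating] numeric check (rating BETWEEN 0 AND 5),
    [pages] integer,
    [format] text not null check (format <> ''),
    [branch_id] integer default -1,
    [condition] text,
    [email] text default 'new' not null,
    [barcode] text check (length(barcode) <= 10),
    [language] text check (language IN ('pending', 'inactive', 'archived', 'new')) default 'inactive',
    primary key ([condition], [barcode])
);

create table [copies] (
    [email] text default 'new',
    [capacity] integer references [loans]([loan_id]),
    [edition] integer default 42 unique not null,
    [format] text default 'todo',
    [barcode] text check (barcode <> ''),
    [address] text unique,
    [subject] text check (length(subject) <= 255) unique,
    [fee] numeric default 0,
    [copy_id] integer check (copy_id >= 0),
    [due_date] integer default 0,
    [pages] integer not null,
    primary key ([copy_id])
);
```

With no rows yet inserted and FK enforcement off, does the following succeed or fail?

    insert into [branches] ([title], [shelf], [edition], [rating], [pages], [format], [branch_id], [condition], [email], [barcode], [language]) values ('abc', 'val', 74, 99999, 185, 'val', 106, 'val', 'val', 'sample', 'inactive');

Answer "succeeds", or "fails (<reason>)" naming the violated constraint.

fails (CHECK on rating)

The value 99999 for rating violates CHECK (rating BETWEEN 0 AND 5).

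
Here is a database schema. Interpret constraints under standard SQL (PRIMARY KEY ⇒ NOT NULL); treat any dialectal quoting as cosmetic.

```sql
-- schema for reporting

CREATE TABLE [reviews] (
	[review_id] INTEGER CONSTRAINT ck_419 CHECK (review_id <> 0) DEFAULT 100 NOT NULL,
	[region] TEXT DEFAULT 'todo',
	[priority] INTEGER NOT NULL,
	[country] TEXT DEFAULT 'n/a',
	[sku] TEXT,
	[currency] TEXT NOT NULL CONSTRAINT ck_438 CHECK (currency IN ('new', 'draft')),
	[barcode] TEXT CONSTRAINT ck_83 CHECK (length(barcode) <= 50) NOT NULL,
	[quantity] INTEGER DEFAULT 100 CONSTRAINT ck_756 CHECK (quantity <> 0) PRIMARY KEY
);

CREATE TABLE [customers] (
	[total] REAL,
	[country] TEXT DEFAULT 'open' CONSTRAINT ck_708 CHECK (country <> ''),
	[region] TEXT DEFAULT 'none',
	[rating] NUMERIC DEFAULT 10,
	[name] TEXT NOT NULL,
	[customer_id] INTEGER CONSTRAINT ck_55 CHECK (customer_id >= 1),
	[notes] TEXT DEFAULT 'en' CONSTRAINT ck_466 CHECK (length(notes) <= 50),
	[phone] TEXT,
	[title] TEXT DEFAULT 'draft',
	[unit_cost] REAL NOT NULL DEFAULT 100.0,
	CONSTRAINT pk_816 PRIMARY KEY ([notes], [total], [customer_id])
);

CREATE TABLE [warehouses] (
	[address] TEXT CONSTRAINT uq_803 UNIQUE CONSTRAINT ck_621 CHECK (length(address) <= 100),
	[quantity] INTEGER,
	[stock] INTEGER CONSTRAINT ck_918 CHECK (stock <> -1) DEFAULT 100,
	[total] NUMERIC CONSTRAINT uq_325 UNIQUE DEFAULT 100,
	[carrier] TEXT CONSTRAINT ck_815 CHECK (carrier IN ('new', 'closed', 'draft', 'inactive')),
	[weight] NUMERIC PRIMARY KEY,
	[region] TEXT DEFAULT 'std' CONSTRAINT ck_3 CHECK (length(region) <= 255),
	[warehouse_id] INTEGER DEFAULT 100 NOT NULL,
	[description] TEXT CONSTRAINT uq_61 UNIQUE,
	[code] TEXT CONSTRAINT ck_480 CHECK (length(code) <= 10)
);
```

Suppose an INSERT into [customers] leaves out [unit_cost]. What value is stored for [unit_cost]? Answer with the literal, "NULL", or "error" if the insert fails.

unit_cost has an explicit DEFAULT 100.0.
When the column is omitted from an INSERT, that default is used.

100.0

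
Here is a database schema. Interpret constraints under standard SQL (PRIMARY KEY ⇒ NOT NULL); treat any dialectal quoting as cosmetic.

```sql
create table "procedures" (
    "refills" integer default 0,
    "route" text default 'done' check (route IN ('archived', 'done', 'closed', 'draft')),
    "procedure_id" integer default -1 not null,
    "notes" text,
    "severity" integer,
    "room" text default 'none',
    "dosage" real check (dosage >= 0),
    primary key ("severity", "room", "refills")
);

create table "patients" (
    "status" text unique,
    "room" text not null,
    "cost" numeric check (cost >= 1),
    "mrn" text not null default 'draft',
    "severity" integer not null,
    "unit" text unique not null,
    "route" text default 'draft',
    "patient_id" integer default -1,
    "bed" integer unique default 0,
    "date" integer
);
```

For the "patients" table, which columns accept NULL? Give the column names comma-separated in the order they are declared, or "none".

- status: UNIQUE does not imply NOT NULL → nullable.
- room: declared NOT NULL → not nullable.
- cost: CHECK does not forbid NULL (a CHECK constraint passes when its expression is NULL) → nullable.
- mrn: declared NOT NULL → not nullable.
- severity: declared NOT NULL → not nullable.
- unit: declared NOT NULL → not nullable.
- route: DEFAULT only fills an omitted column; an explicit NULL is still allowed → nullable.
- patient_id: DEFAULT only fills an omitted column; an explicit NULL is still allowed → nullable.
- bed: UNIQUE does not imply NOT NULL → nullable.
- date: no NOT NULL constraint applies → nullable.

status, cost, route, patient_id, bed, date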